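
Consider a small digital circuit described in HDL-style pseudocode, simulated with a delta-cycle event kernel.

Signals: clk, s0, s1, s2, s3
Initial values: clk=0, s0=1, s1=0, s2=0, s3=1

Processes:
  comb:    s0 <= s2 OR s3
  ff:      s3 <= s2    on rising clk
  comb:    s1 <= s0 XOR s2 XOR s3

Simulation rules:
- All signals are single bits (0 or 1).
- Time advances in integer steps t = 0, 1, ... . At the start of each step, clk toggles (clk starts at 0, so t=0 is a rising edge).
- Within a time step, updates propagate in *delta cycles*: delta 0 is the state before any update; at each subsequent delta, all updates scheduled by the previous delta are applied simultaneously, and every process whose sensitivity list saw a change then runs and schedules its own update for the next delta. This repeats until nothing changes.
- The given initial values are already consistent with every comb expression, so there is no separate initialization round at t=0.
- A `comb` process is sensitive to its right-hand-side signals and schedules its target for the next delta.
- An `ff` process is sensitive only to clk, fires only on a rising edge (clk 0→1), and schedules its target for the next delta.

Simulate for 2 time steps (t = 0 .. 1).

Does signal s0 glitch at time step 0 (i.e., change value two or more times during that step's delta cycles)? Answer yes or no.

[bits: clk,s2,s0,s3,s1]
t=0: Δ0=00110 Δ1=10110 Δ2=10100 Δ3=10001 Δ4=10000 | 4Δ
t=1: Δ0=10000 Δ1=00000 | 1Δ

no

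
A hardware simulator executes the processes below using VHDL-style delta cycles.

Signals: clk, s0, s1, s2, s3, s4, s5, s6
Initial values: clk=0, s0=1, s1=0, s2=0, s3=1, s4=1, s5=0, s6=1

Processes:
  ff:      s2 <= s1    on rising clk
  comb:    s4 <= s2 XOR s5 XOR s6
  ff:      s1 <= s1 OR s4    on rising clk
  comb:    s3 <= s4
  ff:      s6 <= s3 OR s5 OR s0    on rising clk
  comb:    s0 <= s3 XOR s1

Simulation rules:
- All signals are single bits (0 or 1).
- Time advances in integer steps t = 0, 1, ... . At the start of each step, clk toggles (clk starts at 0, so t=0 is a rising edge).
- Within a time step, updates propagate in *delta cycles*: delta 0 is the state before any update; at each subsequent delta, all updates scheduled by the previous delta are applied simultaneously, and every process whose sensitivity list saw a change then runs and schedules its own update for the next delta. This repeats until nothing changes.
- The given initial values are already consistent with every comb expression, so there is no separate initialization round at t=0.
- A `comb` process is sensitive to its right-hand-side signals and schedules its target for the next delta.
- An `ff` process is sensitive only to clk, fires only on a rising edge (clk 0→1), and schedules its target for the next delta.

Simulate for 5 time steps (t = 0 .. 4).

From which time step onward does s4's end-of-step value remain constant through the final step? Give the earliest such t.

2

t=0 Δ0: s3=1 s2=0 s1=0 s0=1 s6=1 s4=1 clk=0 s5=0
  Δ1: clk:0→1
  Δ2: s1:0→1
  Δ3: s0:1→0
  (3Δ to stable)
t=1 Δ0: s3=1 s2=0 s1=1 s0=0 s6=1 s4=1 clk=1 s5=0
  Δ1: clk:1→0
  (1Δ to stable)
t=2 Δ0: s3=1 s2=0 s1=1 s0=0 s6=1 s4=1 clk=0 s5=0
  Δ1: clk:0→1
  Δ2: s2:0→1
  Δ3: s4:1→0
  Δ4: s3:1→0
  Δ5: s0:0→1
  (5Δ to stable)
t=3 Δ0: s3=0 s2=1 s1=1 s0=1 s6=1 s4=0 clk=1 s5=0
  Δ1: clk:1→0
  (1Δ to stable)
t=4 Δ0: s3=0 s2=1 s1=1 s0=1 s6=1 s4=0 clk=0 s5=0
  Δ1: clk:0→1
  (1Δ to stable)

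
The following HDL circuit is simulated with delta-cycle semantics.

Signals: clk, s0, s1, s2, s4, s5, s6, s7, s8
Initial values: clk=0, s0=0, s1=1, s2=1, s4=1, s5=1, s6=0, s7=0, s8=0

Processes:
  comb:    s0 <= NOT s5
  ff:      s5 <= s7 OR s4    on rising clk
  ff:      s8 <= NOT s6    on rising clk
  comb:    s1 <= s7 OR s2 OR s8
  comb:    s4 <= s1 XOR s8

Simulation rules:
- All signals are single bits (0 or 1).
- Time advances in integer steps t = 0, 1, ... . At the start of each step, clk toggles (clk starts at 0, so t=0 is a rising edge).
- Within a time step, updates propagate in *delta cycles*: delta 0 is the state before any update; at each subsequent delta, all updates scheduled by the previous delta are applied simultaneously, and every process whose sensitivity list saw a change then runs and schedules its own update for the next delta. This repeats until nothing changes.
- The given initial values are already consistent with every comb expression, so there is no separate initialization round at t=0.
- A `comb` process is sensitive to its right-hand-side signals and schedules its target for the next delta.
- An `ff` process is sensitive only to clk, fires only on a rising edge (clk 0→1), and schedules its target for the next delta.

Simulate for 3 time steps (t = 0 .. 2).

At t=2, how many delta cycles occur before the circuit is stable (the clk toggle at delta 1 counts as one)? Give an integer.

t0.Δ0 s2=1 s4=1 s1=1 s8=0 s7=0 clk=0 s6=0 s5=1 s0=0
t0.Δ1 s2=1 s4=1 s1=1 s8=0 s7=0 clk=1 s6=0 s5=1 s0=0
t0.Δ2 s2=1 s4=1 s1=1 s8=1 s7=0 clk=1 s6=0 s5=1 s0=0
t0.Δ3 s2=1 s4=0 s1=1 s8=1 s7=0 clk=1 s6=0 s5=1 s0=0
t1.Δ0 s2=1 s4=0 s1=1 s8=1 s7=0 clk=1 s6=0 s5=1 s0=0
t1.Δ1 s2=1 s4=0 s1=1 s8=1 s7=0 clk=0 s6=0 s5=1 s0=0
t2.Δ0 s2=1 s4=0 s1=1 s8=1 s7=0 clk=0 s6=0 s5=1 s0=0
t2.Δ1 s2=1 s4=0 s1=1 s8=1 s7=0 clk=1 s6=0 s5=1 s0=0
t2.Δ2 s2=1 s4=0 s1=1 s8=1 s7=0 clk=1 s6=0 s5=0 s0=0
t2.Δ3 s2=1 s4=0 s1=1 s8=1 s7=0 clk=1 s6=0 s5=0 s0=1

3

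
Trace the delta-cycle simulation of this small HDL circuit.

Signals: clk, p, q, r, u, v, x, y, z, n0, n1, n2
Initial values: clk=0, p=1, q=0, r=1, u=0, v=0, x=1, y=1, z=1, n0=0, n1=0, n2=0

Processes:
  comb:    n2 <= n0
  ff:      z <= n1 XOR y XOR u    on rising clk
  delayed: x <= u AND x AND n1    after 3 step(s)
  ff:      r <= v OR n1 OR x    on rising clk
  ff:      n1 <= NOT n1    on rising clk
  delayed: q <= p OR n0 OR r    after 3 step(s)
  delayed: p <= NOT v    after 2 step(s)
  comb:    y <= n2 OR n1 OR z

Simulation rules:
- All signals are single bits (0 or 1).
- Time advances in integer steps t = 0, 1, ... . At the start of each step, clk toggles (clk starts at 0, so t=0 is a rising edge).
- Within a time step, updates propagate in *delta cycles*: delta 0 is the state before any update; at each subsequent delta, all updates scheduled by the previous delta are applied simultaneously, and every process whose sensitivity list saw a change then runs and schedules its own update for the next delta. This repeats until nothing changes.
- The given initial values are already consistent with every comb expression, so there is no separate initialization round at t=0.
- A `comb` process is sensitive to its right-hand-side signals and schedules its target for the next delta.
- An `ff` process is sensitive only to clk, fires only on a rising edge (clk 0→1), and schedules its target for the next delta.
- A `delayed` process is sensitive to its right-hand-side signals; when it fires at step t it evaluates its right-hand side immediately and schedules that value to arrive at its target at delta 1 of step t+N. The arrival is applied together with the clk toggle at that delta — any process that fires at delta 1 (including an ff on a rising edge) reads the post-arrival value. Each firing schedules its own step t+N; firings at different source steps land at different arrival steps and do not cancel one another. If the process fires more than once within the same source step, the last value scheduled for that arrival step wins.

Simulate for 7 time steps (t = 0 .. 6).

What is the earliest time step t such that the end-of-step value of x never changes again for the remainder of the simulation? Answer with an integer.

3

t0.Δ0 p=1 n1=0 u=0 v=0 z=1 x=1 r=1 q=0 y=1 n0=0 clk=0 n2=0
t0.Δ1 p=1 n1=0 u=0 v=0 z=1 x=1 r=1 q=0 y=1 n0=0 clk=1 n2=0
t0.Δ2 p=1 n1=1 u=0 v=0 z=1 x=1 r=1 q=0 y=1 n0=0 clk=1 n2=0
t1.Δ0 p=1 n1=1 u=0 v=0 z=1 x=1 r=1 q=0 y=1 n0=0 clk=1 n2=0
t1.Δ1 p=1 n1=1 u=0 v=0 z=1 x=1 r=1 q=0 y=1 n0=0 clk=0 n2=0
t2.Δ0 p=1 n1=1 u=0 v=0 z=1 x=1 r=1 q=0 y=1 n0=0 clk=0 n2=0
t2.Δ1 p=1 n1=1 u=0 v=0 z=1 x=1 r=1 q=0 y=1 n0=0 clk=1 n2=0
t2.Δ2 p=1 n1=0 u=0 v=0 z=0 x=1 r=1 q=0 y=1 n0=0 clk=1 n2=0
t2.Δ3 p=1 n1=0 u=0 v=0 z=0 x=1 r=1 q=0 y=0 n0=0 clk=1 n2=0
t3.Δ0 p=1 n1=0 u=0 v=0 z=0 x=1 r=1 q=0 y=0 n0=0 clk=1 n2=0
t3.Δ1 p=1 n1=0 u=0 v=0 z=0 x=0 r=1 q=0 y=0 n0=0 clk=0 n2=0
t4.Δ0 p=1 n1=0 u=0 v=0 z=0 x=0 r=1 q=0 y=0 n0=0 clk=0 n2=0
t4.Δ1 p=1 n1=0 u=0 v=0 z=0 x=0 r=1 q=0 y=0 n0=0 clk=1 n2=0
t4.Δ2 p=1 n1=1 u=0 v=0 z=0 x=0 r=0 q=0 y=0 n0=0 clk=1 n2=0
t4.Δ3 p=1 n1=1 u=0 v=0 z=0 x=0 r=0 q=0 y=1 n0=0 clk=1 n2=0
t5.Δ0 p=1 n1=1 u=0 v=0 z=0 x=0 r=0 q=0 y=1 n0=0 clk=1 n2=0
t5.Δ1 p=1 n1=1 u=0 v=0 z=0 x=0 r=0 q=0 y=1 n0=0 clk=0 n2=0
t6.Δ0 p=1 n1=1 u=0 v=0 z=0 x=0 r=0 q=0 y=1 n0=0 clk=0 n2=0
t6.Δ1 p=1 n1=1 u=0 v=0 z=0 x=0 r=0 q=0 y=1 n0=0 clk=1 n2=0
t6.Δ2 p=1 n1=0 u=0 v=0 z=0 x=0 r=1 q=0 y=1 n0=0 clk=1 n2=0
t6.Δ3 p=1 n1=0 u=0 v=0 z=0 x=0 r=1 q=0 y=0 n0=0 clk=1 n2=0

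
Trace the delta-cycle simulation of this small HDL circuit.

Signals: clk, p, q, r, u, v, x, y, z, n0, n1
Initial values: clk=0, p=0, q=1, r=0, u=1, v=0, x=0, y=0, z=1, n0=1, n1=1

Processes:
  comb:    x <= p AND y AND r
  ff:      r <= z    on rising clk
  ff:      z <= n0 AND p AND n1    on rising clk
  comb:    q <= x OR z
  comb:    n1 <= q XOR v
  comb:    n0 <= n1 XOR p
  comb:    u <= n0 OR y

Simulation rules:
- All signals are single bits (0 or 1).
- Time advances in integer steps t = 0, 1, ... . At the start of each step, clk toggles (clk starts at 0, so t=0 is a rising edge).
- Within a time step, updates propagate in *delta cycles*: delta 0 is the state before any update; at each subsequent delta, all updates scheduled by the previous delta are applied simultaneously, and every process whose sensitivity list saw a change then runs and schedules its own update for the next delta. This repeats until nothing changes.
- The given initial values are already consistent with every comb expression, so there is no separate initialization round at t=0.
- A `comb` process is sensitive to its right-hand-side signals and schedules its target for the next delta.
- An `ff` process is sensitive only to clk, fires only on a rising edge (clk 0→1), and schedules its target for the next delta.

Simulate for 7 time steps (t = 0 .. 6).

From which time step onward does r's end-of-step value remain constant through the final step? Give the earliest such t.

t0.Δ0 r=0 x=0 n0=1 y=0 v=0 n1=1 p=0 q=1 u=1 clk=0 z=1
t0.Δ1 r=0 x=0 n0=1 y=0 v=0 n1=1 p=0 q=1 u=1 clk=1 z=1
t0.Δ2 r=1 x=0 n0=1 y=0 v=0 n1=1 p=0 q=1 u=1 clk=1 z=0
t0.Δ3 r=1 x=0 n0=1 y=0 v=0 n1=1 p=0 q=0 u=1 clk=1 z=0
t0.Δ4 r=1 x=0 n0=1 y=0 v=0 n1=0 p=0 q=0 u=1 clk=1 z=0
t0.Δ5 r=1 x=0 n0=0 y=0 v=0 n1=0 p=0 q=0 u=1 clk=1 z=0
t0.Δ6 r=1 x=0 n0=0 y=0 v=0 n1=0 p=0 q=0 u=0 clk=1 z=0
t1.Δ0 r=1 x=0 n0=0 y=0 v=0 n1=0 p=0 q=0 u=0 clk=1 z=0
t1.Δ1 r=1 x=0 n0=0 y=0 v=0 n1=0 p=0 q=0 u=0 clk=0 z=0
t2.Δ0 r=1 x=0 n0=0 y=0 v=0 n1=0 p=0 q=0 u=0 clk=0 z=0
t2.Δ1 r=1 x=0 n0=0 y=0 v=0 n1=0 p=0 q=0 u=0 clk=1 z=0
t2.Δ2 r=0 x=0 n0=0 y=0 v=0 n1=0 p=0 q=0 u=0 clk=1 z=0
t3.Δ0 r=0 x=0 n0=0 y=0 v=0 n1=0 p=0 q=0 u=0 clk=1 z=0
t3.Δ1 r=0 x=0 n0=0 y=0 v=0 n1=0 p=0 q=0 u=0 clk=0 z=0
t4.Δ0 r=0 x=0 n0=0 y=0 v=0 n1=0 p=0 q=0 u=0 clk=0 z=0
t4.Δ1 r=0 x=0 n0=0 y=0 v=0 n1=0 p=0 q=0 u=0 clk=1 z=0
t5.Δ0 r=0 x=0 n0=0 y=0 v=0 n1=0 p=0 q=0 u=0 clk=1 z=0
t5.Δ1 r=0 x=0 n0=0 y=0 v=0 n1=0 p=0 q=0 u=0 clk=0 z=0
t6.Δ0 r=0 x=0 n0=0 y=0 v=0 n1=0 p=0 q=0 u=0 clk=0 z=0
t6.Δ1 r=0 x=0 n0=0 y=0 v=0 n1=0 p=0 q=0 u=0 clk=1 z=0

2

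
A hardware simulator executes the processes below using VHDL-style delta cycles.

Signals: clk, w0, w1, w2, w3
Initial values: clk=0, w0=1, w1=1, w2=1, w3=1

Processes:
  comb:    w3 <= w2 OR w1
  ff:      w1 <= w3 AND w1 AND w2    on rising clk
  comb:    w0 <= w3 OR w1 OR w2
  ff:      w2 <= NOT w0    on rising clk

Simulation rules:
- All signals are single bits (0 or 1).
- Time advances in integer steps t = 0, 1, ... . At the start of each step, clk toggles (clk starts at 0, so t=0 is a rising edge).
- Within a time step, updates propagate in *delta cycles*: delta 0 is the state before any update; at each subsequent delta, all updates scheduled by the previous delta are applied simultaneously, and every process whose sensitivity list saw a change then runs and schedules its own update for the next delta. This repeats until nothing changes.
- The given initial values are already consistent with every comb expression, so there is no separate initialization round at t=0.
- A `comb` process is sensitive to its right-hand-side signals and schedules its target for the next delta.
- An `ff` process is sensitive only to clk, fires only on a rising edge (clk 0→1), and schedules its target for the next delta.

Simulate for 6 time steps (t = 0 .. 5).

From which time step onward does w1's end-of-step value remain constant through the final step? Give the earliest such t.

t0.Δ0 w2=1 w3=1 w1=1 w0=1 clk=0
t0.Δ1 w2=1 w3=1 w1=1 w0=1 clk=1
t0.Δ2 w2=0 w3=1 w1=1 w0=1 clk=1
t1.Δ0 w2=0 w3=1 w1=1 w0=1 clk=1
t1.Δ1 w2=0 w3=1 w1=1 w0=1 clk=0
t2.Δ0 w2=0 w3=1 w1=1 w0=1 clk=0
t2.Δ1 w2=0 w3=1 w1=1 w0=1 clk=1
t2.Δ2 w2=0 w3=1 w1=0 w0=1 clk=1
t2.Δ3 w2=0 w3=0 w1=0 w0=1 clk=1
t2.Δ4 w2=0 w3=0 w1=0 w0=0 clk=1
t3.Δ0 w2=0 w3=0 w1=0 w0=0 clk=1
t3.Δ1 w2=0 w3=0 w1=0 w0=0 clk=0
t4.Δ0 w2=0 w3=0 w1=0 w0=0 clk=0
t4.Δ1 w2=0 w3=0 w1=0 w0=0 clk=1
t4.Δ2 w2=1 w3=0 w1=0 w0=0 clk=1
t4.Δ3 w2=1 w3=1 w1=0 w0=1 clk=1
t5.Δ0 w2=1 w3=1 w1=0 w0=1 clk=1
t5.Δ1 w2=1 w3=1 w1=0 w0=1 clk=0

2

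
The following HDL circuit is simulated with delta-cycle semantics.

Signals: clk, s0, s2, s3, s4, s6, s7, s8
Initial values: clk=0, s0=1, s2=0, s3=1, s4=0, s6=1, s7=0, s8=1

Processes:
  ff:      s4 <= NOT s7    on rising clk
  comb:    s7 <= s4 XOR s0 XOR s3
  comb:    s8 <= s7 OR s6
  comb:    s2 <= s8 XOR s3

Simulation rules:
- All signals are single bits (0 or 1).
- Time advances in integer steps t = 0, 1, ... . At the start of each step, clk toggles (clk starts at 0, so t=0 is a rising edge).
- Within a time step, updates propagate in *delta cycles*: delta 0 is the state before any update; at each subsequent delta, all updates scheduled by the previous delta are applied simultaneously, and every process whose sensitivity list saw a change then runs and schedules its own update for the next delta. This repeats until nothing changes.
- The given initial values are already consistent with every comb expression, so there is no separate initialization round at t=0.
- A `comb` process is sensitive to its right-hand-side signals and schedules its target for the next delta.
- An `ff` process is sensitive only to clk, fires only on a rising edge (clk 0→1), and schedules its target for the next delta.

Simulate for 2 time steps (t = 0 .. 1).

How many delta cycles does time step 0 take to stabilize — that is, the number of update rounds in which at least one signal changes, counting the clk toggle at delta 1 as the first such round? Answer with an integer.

t=0 Δ0: s3=1 s6=1 s2=0 clk=0 s8=1 s7=0 s0=1 s4=0
  Δ1: clk:0→1
  Δ2: s4:0→1
  Δ3: s7:0→1
  (3Δ to stable)
t=1 Δ0: s3=1 s6=1 s2=0 clk=1 s8=1 s7=1 s0=1 s4=1
  Δ1: clk:1→0
  (1Δ to stable)

3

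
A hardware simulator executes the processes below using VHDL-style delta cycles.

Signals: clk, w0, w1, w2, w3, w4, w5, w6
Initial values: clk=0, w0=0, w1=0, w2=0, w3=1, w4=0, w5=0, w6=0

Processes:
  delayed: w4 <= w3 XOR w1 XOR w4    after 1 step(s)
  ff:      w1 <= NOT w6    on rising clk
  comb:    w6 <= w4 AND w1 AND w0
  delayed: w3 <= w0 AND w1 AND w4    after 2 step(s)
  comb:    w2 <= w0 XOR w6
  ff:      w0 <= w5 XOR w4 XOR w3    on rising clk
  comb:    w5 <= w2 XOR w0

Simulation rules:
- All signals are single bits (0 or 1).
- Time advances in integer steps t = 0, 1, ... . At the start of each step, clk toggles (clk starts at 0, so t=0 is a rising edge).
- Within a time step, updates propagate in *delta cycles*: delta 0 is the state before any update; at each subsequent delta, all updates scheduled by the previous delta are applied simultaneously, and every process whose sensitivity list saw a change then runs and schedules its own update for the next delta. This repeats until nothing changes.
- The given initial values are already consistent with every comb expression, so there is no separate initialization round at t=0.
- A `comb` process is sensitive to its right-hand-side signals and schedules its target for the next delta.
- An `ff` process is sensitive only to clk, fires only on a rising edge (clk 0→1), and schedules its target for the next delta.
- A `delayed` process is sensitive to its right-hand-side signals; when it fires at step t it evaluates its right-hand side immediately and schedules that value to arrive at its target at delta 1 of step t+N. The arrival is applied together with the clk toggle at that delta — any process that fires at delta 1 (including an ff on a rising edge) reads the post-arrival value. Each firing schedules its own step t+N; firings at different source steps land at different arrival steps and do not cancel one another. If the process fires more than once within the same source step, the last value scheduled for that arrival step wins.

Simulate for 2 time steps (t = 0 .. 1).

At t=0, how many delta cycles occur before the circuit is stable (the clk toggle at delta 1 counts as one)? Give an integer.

4

[bits: w4,clk,w1,w3,w0,w6,w5,w2]
t=0: Δ0=00010000 Δ1=01010000 Δ2=01111000 Δ3=01111011 Δ4=01111001 | 4Δ
t=1: Δ0=01111001 Δ1=00111001 | 1Δ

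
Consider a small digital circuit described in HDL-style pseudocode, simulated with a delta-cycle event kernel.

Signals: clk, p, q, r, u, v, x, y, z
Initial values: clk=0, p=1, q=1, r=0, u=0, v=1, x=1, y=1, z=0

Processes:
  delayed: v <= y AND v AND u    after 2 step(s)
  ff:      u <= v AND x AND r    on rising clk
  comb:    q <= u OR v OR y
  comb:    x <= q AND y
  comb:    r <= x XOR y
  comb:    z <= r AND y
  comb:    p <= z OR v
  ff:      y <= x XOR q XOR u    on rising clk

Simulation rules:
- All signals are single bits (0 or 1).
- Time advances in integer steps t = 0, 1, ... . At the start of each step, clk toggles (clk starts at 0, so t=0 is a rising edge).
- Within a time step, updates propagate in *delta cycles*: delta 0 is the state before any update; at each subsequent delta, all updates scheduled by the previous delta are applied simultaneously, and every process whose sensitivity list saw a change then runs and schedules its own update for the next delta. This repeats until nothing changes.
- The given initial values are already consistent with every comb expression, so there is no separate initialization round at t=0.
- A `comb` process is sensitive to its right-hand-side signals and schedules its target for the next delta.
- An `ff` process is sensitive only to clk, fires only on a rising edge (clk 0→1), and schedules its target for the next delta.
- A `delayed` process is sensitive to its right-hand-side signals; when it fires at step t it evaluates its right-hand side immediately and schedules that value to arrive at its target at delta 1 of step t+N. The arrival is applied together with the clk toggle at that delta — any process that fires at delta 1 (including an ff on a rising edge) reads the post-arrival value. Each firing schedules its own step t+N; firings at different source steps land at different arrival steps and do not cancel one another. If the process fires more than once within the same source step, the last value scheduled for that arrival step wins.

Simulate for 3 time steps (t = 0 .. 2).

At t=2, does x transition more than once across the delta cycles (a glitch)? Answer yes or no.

no

t0.Δ0 p=1 v=1 clk=0 q=1 z=0 r=0 x=1 y=1 u=0
t0.Δ1 p=1 v=1 clk=1 q=1 z=0 r=0 x=1 y=1 u=0
t0.Δ2 p=1 v=1 clk=1 q=1 z=0 r=0 x=1 y=0 u=0
t0.Δ3 p=1 v=1 clk=1 q=1 z=0 r=1 x=0 y=0 u=0
t0.Δ4 p=1 v=1 clk=1 q=1 z=0 r=0 x=0 y=0 u=0
t1.Δ0 p=1 v=1 clk=1 q=1 z=0 r=0 x=0 y=0 u=0
t1.Δ1 p=1 v=1 clk=0 q=1 z=0 r=0 x=0 y=0 u=0
t2.Δ0 p=1 v=1 clk=0 q=1 z=0 r=0 x=0 y=0 u=0
t2.Δ1 p=1 v=0 clk=1 q=1 z=0 r=0 x=0 y=0 u=0
t2.Δ2 p=0 v=0 clk=1 q=0 z=0 r=0 x=0 y=1 u=0
t2.Δ3 p=0 v=0 clk=1 q=1 z=0 r=1 x=0 y=1 u=0
t2.Δ4 p=0 v=0 clk=1 q=1 z=1 r=1 x=1 y=1 u=0
t2.Δ5 p=1 v=0 clk=1 q=1 z=1 r=0 x=1 y=1 u=0
t2.Δ6 p=1 v=0 clk=1 q=1 z=0 r=0 x=1 y=1 u=0
t2.Δ7 p=0 v=0 clk=1 q=1 z=0 r=0 x=1 y=1 u=0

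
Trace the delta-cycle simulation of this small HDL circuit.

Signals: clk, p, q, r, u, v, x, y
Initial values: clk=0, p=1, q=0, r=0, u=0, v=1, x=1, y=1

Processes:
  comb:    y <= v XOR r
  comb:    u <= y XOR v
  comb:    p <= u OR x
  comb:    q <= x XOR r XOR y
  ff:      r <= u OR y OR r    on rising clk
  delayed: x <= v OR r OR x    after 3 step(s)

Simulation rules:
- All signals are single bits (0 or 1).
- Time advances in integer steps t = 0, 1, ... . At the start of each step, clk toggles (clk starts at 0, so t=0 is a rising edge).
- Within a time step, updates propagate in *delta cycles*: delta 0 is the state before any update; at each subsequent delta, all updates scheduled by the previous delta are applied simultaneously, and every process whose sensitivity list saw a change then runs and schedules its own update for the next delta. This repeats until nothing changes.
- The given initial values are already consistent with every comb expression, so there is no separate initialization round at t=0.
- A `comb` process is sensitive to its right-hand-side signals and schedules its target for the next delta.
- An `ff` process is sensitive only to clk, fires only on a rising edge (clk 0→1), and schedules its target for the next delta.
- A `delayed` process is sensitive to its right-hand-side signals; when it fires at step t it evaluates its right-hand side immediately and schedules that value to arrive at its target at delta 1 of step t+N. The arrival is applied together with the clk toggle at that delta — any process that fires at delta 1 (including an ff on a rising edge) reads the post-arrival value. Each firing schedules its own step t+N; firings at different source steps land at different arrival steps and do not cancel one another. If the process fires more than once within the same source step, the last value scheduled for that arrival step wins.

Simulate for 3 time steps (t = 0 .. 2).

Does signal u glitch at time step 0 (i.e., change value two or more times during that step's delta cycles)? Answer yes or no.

no

[bits: p,u,r,v,clk,q,y,x]
t=0: Δ0=10010011 Δ1=10011011 Δ2=10111011 Δ3=10111101 Δ4=11111001 | 4Δ
t=1: Δ0=11111001 Δ1=11110001 | 1Δ
t=2: Δ0=11110001 Δ1=11111001 | 1Δ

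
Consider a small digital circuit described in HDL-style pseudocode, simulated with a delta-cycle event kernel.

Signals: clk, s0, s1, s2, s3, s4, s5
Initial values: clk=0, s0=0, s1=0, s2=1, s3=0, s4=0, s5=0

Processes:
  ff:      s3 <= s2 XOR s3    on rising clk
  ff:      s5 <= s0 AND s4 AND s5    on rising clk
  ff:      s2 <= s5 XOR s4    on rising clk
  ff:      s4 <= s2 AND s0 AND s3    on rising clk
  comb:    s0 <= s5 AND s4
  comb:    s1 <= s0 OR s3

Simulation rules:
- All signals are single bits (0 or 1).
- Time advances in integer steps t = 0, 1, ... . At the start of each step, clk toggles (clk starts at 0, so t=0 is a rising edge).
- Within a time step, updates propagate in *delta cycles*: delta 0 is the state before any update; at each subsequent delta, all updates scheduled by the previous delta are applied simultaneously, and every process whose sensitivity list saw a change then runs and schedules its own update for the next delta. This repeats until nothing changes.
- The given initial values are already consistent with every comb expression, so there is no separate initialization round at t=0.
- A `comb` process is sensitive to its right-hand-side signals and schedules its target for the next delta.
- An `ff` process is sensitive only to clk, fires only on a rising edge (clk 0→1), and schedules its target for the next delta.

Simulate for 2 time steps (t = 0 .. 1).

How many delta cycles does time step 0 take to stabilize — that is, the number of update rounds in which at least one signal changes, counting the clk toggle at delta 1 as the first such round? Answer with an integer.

[bits: clk,s1,s4,s3,s0,s5,s2]
t=0: Δ0=0000001 Δ1=1000001 Δ2=1001000 Δ3=1101000 | 3Δ
t=1: Δ0=1101000 Δ1=0101000 | 1Δ

3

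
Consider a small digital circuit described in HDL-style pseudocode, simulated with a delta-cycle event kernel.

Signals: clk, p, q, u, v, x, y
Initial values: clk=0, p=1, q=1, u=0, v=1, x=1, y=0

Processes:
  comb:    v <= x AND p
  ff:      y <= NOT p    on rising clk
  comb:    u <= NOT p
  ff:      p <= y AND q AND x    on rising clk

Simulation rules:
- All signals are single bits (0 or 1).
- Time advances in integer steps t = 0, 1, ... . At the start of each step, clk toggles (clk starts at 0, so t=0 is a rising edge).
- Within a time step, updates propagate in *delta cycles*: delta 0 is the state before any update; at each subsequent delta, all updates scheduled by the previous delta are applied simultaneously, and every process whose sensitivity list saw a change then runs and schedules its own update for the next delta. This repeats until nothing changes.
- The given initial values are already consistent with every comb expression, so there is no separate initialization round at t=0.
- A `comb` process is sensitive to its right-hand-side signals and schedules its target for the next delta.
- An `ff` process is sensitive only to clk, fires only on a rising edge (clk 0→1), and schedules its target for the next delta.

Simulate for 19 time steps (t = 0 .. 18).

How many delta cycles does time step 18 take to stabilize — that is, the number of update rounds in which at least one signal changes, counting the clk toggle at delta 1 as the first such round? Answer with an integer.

2

t=0 Δ0: p=1 q=1 clk=0 x=1 y=0 v=1 u=0
  Δ1: clk:0→1
  Δ2: p:1→0
  Δ3: v:1→0, u:0→1
  (3Δ to stable)
t=1 Δ0: p=0 q=1 clk=1 x=1 y=0 v=0 u=1
  Δ1: clk:1→0
  (1Δ to stable)
t=2 Δ0: p=0 q=1 clk=0 x=1 y=0 v=0 u=1
  Δ1: clk:0→1
  Δ2: y:0→1
  (2Δ to stable)
t=3 Δ0: p=0 q=1 clk=1 x=1 y=1 v=0 u=1
  Δ1: clk:1→0
  (1Δ to stable)
t=4 Δ0: p=0 q=1 clk=0 x=1 y=1 v=0 u=1
  Δ1: clk:0→1
  Δ2: p:0→1
  Δ3: v:0→1, u:1→0
  (3Δ to stable)
t=5 Δ0: p=1 q=1 clk=1 x=1 y=1 v=1 u=0
  Δ1: clk:1→0
  (1Δ to stable)
t=6 Δ0: p=1 q=1 clk=0 x=1 y=1 v=1 u=0
  Δ1: clk:0→1
  Δ2: y:1→0
  (2Δ to stable)
t=7 Δ0: p=1 q=1 clk=1 x=1 y=0 v=1 u=0
  Δ1: clk:1→0
  (1Δ to stable)
t=8 Δ0: p=1 q=1 clk=0 x=1 y=0 v=1 u=0
  Δ1: clk:0→1
  Δ2: p:1→0
  Δ3: v:1→0, u:0→1
  (3Δ to stable)
t=9 Δ0: p=0 q=1 clk=1 x=1 y=0 v=0 u=1
  Δ1: clk:1→0
  (1Δ to stable)
t=10 Δ0: p=0 q=1 clk=0 x=1 y=0 v=0 u=1
  Δ1: clk:0→1
  Δ2: y:0→1
  (2Δ to stable)
t=11 Δ0: p=0 q=1 clk=1 x=1 y=1 v=0 u=1
  Δ1: clk:1→0
  (1Δ to stable)
t=12 Δ0: p=0 q=1 clk=0 x=1 y=1 v=0 u=1
  Δ1: clk:0→1
  Δ2: p:0→1
  Δ3: v:0→1, u:1→0
  (3Δ to stable)
t=13 Δ0: p=1 q=1 clk=1 x=1 y=1 v=1 u=0
  Δ1: clk:1→0
  (1Δ to stable)
t=14 Δ0: p=1 q=1 clk=0 x=1 y=1 v=1 u=0
  Δ1: clk:0→1
  Δ2: y:1→0
  (2Δ to stable)
t=15 Δ0: p=1 q=1 clk=1 x=1 y=0 v=1 u=0
  Δ1: clk:1→0
  (1Δ to stable)
t=16 Δ0: p=1 q=1 clk=0 x=1 y=0 v=1 u=0
  Δ1: clk:0→1
  Δ2: p:1→0
  Δ3: v:1→0, u:0→1
  (3Δ to stable)
t=17 Δ0: p=0 q=1 clk=1 x=1 y=0 v=0 u=1
  Δ1: clk:1→0
  (1Δ to stable)
t=18 Δ0: p=0 q=1 clk=0 x=1 y=0 v=0 u=1
  Δ1: clk:0→1
  Δ2: y:0→1
  (2Δ to stable)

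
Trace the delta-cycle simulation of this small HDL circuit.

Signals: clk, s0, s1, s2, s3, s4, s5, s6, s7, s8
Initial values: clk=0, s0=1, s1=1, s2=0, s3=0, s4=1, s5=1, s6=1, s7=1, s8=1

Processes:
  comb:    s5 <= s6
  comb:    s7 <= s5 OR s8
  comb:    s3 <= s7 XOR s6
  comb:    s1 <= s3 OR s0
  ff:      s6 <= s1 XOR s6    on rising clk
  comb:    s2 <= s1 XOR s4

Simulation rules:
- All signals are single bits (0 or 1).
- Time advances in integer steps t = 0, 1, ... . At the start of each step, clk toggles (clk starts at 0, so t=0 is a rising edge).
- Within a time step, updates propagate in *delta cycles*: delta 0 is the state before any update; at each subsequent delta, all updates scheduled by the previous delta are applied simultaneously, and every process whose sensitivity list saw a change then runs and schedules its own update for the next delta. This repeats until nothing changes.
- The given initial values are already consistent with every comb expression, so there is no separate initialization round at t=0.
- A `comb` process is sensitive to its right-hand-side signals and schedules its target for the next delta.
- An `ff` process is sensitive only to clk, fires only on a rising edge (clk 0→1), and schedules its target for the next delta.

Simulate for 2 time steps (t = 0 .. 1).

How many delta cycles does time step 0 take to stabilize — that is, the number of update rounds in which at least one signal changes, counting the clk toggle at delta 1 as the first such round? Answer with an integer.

t0.Δ0 s6=1 s3=0 s5=1 s4=1 s7=1 s8=1 s1=1 s2=0 s0=1 clk=0
t0.Δ1 s6=1 s3=0 s5=1 s4=1 s7=1 s8=1 s1=1 s2=0 s0=1 clk=1
t0.Δ2 s6=0 s3=0 s5=1 s4=1 s7=1 s8=1 s1=1 s2=0 s0=1 clk=1
t0.Δ3 s6=0 s3=1 s5=0 s4=1 s7=1 s8=1 s1=1 s2=0 s0=1 clk=1
t1.Δ0 s6=0 s3=1 s5=0 s4=1 s7=1 s8=1 s1=1 s2=0 s0=1 clk=1
t1.Δ1 s6=0 s3=1 s5=0 s4=1 s7=1 s8=1 s1=1 s2=0 s0=1 clk=0

3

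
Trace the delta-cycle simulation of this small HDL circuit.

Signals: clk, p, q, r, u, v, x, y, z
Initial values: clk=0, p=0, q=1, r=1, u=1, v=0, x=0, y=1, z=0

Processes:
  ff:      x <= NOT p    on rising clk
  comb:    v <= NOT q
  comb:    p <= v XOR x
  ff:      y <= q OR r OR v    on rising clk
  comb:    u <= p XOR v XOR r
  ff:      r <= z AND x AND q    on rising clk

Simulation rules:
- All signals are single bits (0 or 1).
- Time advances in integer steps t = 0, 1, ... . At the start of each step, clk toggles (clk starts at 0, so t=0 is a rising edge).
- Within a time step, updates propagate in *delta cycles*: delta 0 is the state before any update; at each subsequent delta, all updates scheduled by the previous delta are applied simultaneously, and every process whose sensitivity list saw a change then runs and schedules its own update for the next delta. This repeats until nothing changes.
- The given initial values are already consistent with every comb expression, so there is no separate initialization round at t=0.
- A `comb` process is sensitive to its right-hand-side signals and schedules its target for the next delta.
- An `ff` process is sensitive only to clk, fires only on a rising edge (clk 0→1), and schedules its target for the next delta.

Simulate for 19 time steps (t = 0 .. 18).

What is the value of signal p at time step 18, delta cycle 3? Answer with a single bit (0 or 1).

0

[bits: q,r,v,y,u,x,z,clk,p]
t=0: Δ0=110110000 Δ1=110110010 Δ2=100111010 Δ3=100101011 Δ4=100111011 | 4Δ
t=1: Δ0=100111011 Δ1=100111001 | 1Δ
t=2: Δ0=100111001 Δ1=100111011 Δ2=100110011 Δ3=100110010 Δ4=100100010 | 4Δ
t=3: Δ0=100100010 Δ1=100100000 | 1Δ
t=4: Δ0=100100000 Δ1=100100010 Δ2=100101010 Δ3=100101011 Δ4=100111011 | 4Δ
t=5: Δ0=100111011 Δ1=100111001 | 1Δ
t=6: Δ0=100111001 Δ1=100111011 Δ2=100110011 Δ3=100110010 Δ4=100100010 | 4Δ
t=7: Δ0=100100010 Δ1=100100000 | 1Δ
t=8: Δ0=100100000 Δ1=100100010 Δ2=100101010 Δ3=100101011 Δ4=100111011 | 4Δ
t=9: Δ0=100111011 Δ1=100111001 | 1Δ
t=10: Δ0=100111001 Δ1=100111011 Δ2=100110011 Δ3=100110010 Δ4=100100010 | 4Δ
t=11: Δ0=100100010 Δ1=100100000 | 1Δ
t=12: Δ0=100100000 Δ1=100100010 Δ2=100101010 Δ3=100101011 Δ4=100111011 | 4Δ
t=13: Δ0=100111011 Δ1=100111001 | 1Δ
t=14: Δ0=100111001 Δ1=100111011 Δ2=100110011 Δ3=100110010 Δ4=100100010 | 4Δ
t=15: Δ0=100100010 Δ1=100100000 | 1Δ
t=16: Δ0=100100000 Δ1=100100010 Δ2=100101010 Δ3=100101011 Δ4=100111011 | 4Δ
t=17: Δ0=100111011 Δ1=100111001 | 1Δ
t=18: Δ0=100111001 Δ1=100111011 Δ2=100110011 Δ3=100110010 Δ4=100100010 | 4Δ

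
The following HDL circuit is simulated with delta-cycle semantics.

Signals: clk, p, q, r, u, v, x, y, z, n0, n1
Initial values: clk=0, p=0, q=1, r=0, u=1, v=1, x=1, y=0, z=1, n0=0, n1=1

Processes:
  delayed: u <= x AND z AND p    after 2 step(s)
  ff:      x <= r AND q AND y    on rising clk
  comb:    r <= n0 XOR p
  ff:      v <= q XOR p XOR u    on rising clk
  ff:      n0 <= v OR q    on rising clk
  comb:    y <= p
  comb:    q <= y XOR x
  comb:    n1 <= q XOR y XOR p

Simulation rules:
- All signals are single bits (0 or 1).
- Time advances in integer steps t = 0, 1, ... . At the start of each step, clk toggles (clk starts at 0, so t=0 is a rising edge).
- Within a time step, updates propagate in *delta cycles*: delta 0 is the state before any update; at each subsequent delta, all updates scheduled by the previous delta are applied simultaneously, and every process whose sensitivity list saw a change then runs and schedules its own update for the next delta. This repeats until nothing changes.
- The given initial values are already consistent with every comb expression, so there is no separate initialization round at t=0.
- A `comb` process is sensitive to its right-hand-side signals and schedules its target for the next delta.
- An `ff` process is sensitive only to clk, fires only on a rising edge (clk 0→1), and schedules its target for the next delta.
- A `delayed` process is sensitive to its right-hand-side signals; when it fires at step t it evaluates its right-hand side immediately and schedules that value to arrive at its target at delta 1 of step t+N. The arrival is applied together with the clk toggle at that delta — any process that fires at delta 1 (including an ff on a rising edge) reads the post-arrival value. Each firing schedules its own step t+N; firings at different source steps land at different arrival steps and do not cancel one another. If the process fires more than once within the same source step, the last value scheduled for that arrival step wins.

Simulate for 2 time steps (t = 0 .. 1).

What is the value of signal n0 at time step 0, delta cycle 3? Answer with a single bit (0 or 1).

1

t0.Δ0 x=1 p=0 n1=1 z=1 q=1 n0=0 v=1 clk=0 r=0 u=1 y=0
t0.Δ1 x=1 p=0 n1=1 z=1 q=1 n0=0 v=1 clk=1 r=0 u=1 y=0
t0.Δ2 x=0 p=0 n1=1 z=1 q=1 n0=1 v=0 clk=1 r=0 u=1 y=0
t0.Δ3 x=0 p=0 n1=1 z=1 q=0 n0=1 v=0 clk=1 r=1 u=1 y=0
t0.Δ4 x=0 p=0 n1=0 z=1 q=0 n0=1 v=0 clk=1 r=1 u=1 y=0
t1.Δ0 x=0 p=0 n1=0 z=1 q=0 n0=1 v=0 clk=1 r=1 u=1 y=0
t1.Δ1 x=0 p=0 n1=0 z=1 q=0 n0=1 v=0 clk=0 r=1 u=1 y=0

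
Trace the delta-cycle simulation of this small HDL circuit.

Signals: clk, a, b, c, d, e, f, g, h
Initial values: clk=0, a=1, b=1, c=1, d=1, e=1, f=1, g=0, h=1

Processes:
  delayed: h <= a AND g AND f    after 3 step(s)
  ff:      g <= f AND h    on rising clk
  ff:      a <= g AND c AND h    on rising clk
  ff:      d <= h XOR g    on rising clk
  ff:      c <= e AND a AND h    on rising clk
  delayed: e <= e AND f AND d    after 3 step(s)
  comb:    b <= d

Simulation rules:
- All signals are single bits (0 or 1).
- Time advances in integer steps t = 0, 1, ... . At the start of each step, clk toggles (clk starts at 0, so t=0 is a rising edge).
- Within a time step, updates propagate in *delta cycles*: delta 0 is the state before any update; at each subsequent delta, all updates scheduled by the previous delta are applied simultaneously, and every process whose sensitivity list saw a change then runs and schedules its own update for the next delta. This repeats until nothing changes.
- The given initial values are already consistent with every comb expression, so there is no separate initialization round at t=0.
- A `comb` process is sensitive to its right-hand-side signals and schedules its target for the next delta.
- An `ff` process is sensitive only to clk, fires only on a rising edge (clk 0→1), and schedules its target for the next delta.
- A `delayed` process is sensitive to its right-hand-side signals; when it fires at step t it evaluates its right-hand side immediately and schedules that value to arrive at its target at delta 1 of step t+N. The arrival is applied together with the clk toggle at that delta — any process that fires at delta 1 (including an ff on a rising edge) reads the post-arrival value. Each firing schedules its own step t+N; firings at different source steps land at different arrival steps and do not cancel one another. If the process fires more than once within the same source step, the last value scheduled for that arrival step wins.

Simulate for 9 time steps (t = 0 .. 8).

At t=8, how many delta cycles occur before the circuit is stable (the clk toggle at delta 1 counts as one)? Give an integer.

2

t=0 Δ0: g=0 c=1 d=1 h=1 b=1 clk=0 a=1 e=1 f=1
  Δ1: clk:0→1
  Δ2: g:0→1, a:1→0
  (2Δ to stable)
t=1 Δ0: g=1 c=1 d=1 h=1 b=1 clk=1 a=0 e=1 f=1
  Δ1: clk:1→0
  (1Δ to stable)
t=2 Δ0: g=1 c=1 d=1 h=1 b=1 clk=0 a=0 e=1 f=1
  Δ1: clk:0→1
  Δ2: c:1→0, d:1→0, a:0→1
  Δ3: b:1→0
  (3Δ to stable)
t=3 Δ0: g=1 c=0 d=0 h=1 b=0 clk=1 a=1 e=1 f=1
  Δ1: h:1→0, clk:1→0
  (1Δ to stable)
t=4 Δ0: g=1 c=0 d=0 h=0 b=0 clk=0 a=1 e=1 f=1
  Δ1: clk:0→1
  Δ2: g:1→0, d:0→1, a:1→0
  Δ3: b:0→1
  (3Δ to stable)
t=5 Δ0: g=0 c=0 d=1 h=0 b=1 clk=1 a=0 e=1 f=1
  Δ1: h:0→1, clk:1→0, e:1→0
  (1Δ to stable)
t=6 Δ0: g=0 c=0 d=1 h=1 b=1 clk=0 a=0 e=0 f=1
  Δ1: clk:0→1
  Δ2: g:0→1
  (2Δ to stable)
t=7 Δ0: g=1 c=0 d=1 h=1 b=1 clk=1 a=0 e=0 f=1
  Δ1: h:1→0, clk:1→0, e:0→1
  (1Δ to stable)
t=8 Δ0: g=1 c=0 d=1 h=0 b=1 clk=0 a=0 e=1 f=1
  Δ1: clk:0→1, e:1→0
  Δ2: g:1→0
  (2Δ to stable)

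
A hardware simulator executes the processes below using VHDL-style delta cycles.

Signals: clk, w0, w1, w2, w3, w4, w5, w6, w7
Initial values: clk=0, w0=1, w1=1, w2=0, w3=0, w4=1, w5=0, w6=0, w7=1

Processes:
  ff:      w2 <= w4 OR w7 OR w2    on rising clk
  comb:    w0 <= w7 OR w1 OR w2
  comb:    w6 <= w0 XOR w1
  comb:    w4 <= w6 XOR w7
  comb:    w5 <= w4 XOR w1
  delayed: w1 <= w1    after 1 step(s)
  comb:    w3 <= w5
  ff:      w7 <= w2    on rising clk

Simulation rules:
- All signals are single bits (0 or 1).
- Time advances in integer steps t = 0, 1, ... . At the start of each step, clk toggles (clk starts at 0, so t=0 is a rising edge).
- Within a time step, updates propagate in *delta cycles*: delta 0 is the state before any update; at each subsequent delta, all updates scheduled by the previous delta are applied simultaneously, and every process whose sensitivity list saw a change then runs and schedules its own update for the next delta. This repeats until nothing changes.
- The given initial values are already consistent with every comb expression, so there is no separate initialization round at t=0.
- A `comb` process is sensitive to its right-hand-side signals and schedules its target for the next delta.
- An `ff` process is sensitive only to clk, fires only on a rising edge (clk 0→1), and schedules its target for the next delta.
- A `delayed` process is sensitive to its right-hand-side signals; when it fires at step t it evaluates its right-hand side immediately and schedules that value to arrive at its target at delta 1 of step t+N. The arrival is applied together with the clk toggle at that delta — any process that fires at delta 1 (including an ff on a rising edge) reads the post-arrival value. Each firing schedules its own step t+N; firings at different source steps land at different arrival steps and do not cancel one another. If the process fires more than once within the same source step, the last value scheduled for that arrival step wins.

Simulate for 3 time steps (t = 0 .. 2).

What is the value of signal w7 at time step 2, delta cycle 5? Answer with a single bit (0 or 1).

1

t=0 Δ0: w5=0 clk=0 w1=1 w3=0 w6=0 w4=1 w0=1 w7=1 w2=0
  Δ1: clk:0→1
  Δ2: w7:1→0, w2:0→1
  Δ3: w4:1→0
  Δ4: w5:0→1
  Δ5: w3:0→1
  (5Δ to stable)
t=1 Δ0: w5=1 clk=1 w1=1 w3=1 w6=0 w4=0 w0=1 w7=0 w2=1
  Δ1: clk:1→0
  (1Δ to stable)
t=2 Δ0: w5=1 clk=0 w1=1 w3=1 w6=0 w4=0 w0=1 w7=0 w2=1
  Δ1: clk:0→1
  Δ2: w7:0→1
  Δ3: w4:0→1
  Δ4: w5:1→0
  Δ5: w3:1→0
  (5Δ to stable)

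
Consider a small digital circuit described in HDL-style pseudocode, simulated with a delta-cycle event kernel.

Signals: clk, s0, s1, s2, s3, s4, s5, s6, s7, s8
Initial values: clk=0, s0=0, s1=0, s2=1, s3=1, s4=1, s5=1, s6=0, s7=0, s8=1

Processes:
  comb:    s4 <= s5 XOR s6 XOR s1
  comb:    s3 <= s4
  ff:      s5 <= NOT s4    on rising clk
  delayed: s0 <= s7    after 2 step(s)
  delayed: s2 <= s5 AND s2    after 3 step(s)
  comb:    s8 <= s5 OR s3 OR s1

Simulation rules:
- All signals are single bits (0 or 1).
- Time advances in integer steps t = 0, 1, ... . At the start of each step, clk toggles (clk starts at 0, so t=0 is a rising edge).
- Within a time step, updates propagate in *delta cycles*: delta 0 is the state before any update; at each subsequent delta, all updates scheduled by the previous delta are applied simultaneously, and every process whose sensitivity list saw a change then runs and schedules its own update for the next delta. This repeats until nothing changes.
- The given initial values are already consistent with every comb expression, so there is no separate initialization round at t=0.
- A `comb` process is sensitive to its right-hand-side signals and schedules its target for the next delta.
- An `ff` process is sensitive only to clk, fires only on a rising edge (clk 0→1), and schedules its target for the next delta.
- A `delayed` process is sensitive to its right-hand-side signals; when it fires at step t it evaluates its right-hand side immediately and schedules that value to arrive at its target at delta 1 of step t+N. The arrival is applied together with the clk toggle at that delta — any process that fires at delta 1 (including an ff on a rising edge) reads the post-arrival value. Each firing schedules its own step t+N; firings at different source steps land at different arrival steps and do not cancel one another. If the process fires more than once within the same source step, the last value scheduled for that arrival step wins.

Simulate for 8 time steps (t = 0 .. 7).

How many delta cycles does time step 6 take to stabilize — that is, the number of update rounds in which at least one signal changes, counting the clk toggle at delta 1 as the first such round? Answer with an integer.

[bits: s0,s3,s8,s2,s7,s1,clk,s4,s6,s5]
t=0: Δ0=0111000101 Δ1=0111001101 Δ2=0111001100 Δ3=0111001000 Δ4=0011001000 Δ5=0001001000 | 5Δ
t=1: Δ0=0001001000 Δ1=0001000000 | 1Δ
t=2: Δ0=0001000000 Δ1=0001001000 Δ2=0001001001 Δ3=0011001101 Δ4=0111001101 | 4Δ
t=3: Δ0=0111001101 Δ1=0110000101 | 1Δ
t=4: Δ0=0110000101 Δ1=0110001101 Δ2=0110001100 Δ3=0110001000 Δ4=0010001000 Δ5=0000001000 | 5Δ
t=5: Δ0=0000001000 Δ1=0001000000 | 1Δ
t=6: Δ0=0001000000 Δ1=0000001000 Δ2=0000001001 Δ3=0010001101 Δ4=0110001101 | 4Δ
t=7: Δ0=0110001101 Δ1=0110000101 | 1Δ

4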